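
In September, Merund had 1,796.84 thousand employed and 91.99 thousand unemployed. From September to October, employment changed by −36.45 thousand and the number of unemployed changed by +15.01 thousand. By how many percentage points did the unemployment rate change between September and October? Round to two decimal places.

September: labor force = 1,796.84 + 91.99 = 1,888.83; u = 91.99/1,888.83 = 4.87%.
October: labor force = 1,760.39 + 107.00 = 1,867.39; u = 107.00/1,867.39 = 5.73%.
Change = 5.73% − 4.87% = +0.86 pp.

The unemployment rate changed by +0.86 percentage points.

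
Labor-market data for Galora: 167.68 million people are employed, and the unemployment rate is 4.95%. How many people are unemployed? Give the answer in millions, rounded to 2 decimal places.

About 8.73 million are unemployed.

Let U be the number unemployed. The labor force is E + U, and U/(E+U) = 0.0495.
So U = 0.0495 × 167.68 / (1 − 0.0495) = 8.3002 / 0.9505 ≈ 8.73 million.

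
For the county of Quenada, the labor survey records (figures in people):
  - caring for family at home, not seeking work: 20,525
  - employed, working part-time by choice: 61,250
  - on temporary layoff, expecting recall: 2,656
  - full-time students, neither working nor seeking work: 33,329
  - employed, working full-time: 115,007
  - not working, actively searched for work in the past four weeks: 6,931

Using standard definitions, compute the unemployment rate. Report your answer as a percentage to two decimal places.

Employed = 61,250 + 115,007 = 176,257.
Unemployed = 2,656 + 6,931 = 9,587 (jobless and actively searching, or on temporary layoff).
Labor force = 176,257 + 9,587 = 185,844.
Unemployment rate = 9,587 / 185,844 = 5.16%.

Unemployment rate ≈ 5.16%.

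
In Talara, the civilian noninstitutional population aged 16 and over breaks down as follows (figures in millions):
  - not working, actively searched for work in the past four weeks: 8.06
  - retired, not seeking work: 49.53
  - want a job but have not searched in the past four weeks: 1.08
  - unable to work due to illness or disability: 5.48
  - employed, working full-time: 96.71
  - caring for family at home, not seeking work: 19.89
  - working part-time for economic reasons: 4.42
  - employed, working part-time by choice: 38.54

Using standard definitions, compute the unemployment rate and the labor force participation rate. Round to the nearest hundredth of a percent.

Employed = 96.71 + 4.42 + 38.54 = 139.67 million (anyone who worked, including part-time for economic reasons, counts as employed).
Unemployed = 8.06 million.
Labor force = 139.67 + 8.06 = 147.73 million.
Not in labor force = 49.53 + 1.08 + 5.48 + 19.89 = 75.98 million (those not working and not actively searching are outside the labor force — including those who want a job but have given up searching).
Civilian working-age population = 147.73 + 75.98 = 223.71 million.
Unemployment rate = 8.06 / 147.73 = 5.46%.
Labor force participation rate = 147.73 / 223.71 = 66.04%.

Unemployment rate ≈ 5.46%; labor force participation rate ≈ 66.04%.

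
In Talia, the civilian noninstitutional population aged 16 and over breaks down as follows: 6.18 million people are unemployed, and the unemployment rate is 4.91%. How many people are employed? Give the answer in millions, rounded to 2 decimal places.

Labor force = U / u = 6.18 / 0.0491 ≈ 125.87 million.
Employed = labor force − unemployed = 125.87 − 6.18 = 119.69 million.

About 119.69 million are employed.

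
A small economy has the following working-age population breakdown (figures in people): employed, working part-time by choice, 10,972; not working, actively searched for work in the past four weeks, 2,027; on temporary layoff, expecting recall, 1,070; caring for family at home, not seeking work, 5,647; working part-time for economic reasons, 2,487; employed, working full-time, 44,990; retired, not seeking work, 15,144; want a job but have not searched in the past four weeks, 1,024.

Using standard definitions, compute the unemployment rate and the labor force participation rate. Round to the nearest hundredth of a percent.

Unemployment rate ≈ 5.03%; labor force participation rate ≈ 73.83%.

Employed = 10,972 + 2,487 + 44,990 = 58,449 (anyone who worked, including part-time for economic reasons, counts as employed).
Unemployed = 2,027 + 1,070 = 3,097 (jobless and actively searching, or on temporary layoff).
Labor force = 58,449 + 3,097 = 61,546.
Not in labor force = 5,647 + 15,144 + 1,024 = 21,815 (those not working and not actively searching are outside the labor force — including those who want a job but have given up searching).
Civilian working-age population = 61,546 + 21,815 = 83,361.
Unemployment rate = 3,097 / 61,546 = 5.03%.
Labor force participation rate = 61,546 / 83,361 = 73.83%.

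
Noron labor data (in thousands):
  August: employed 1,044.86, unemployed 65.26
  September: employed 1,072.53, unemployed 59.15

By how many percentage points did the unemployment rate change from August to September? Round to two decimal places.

The unemployment rate changed by −0.65 percentage points.

August: labor force = 1,044.86 + 65.26 = 1,110.12; u = 65.26/1,110.12 = 5.88%.
September: labor force = 1,072.53 + 59.15 = 1,131.68; u = 59.15/1,131.68 = 5.23%.
Change = 5.23% − 5.88% = −0.65 pp.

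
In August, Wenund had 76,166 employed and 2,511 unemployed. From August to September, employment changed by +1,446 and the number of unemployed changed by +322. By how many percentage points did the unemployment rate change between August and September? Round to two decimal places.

August: labor force = 76,166 + 2,511 = 78,677; u = 2,511/78,677 = 3.19%.
September: labor force = 77,612 + 2,833 = 80,445; u = 2,833/80,445 = 3.52%.
Change = 3.52% − 3.19% = +0.33 pp.

The unemployment rate changed by +0.33 percentage points.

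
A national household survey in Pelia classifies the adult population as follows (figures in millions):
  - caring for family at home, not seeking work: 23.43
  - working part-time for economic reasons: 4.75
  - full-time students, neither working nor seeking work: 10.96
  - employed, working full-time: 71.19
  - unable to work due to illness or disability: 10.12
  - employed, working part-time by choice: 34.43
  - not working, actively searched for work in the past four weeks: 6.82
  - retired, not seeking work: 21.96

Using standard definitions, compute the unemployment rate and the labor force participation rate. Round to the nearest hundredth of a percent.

Employed = 4.75 + 71.19 + 34.43 = 110.37 million (anyone who worked, including part-time for economic reasons, counts as employed).
Unemployed = 6.82 million.
Labor force = 110.37 + 6.82 = 117.19 million.
Not in labor force = 23.43 + 10.96 + 10.12 + 21.96 = 66.47 million (those not working and not actively searching are outside the labor force).
Civilian working-age population = 117.19 + 66.47 = 183.66 million.
Unemployment rate = 6.82 / 117.19 = 5.82%.
Labor force participation rate = 117.19 / 183.66 = 63.81%.

Unemployment rate ≈ 5.82%; labor force participation rate ≈ 63.81%.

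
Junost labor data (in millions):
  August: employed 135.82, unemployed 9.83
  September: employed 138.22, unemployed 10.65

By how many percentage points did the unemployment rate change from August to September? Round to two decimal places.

August: labor force = 135.82 + 9.83 = 145.65; u = 9.83/145.65 = 6.75%.
September: labor force = 138.22 + 10.65 = 148.87; u = 10.65/148.87 = 7.15%.
Change = 7.15% − 6.75% = +0.40 pp.

The unemployment rate changed by +0.40 percentage points.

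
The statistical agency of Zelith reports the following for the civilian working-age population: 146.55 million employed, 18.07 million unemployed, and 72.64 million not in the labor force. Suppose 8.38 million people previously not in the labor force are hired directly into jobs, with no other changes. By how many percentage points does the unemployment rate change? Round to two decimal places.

The unemployment rate changes by −0.53 percentage points.

Initially, labor force = 146.55 + 18.07 = 164.62 million, so u = 18.07/164.62 = 10.98%.
After the change, employed and labor force both rise by 8.38; unemployed unchanged → E = 154.93, U = 18.07, labor force = 173.00 million.
New unemployment rate = 18.07 / 173.00 = 10.45%.
Change = 10.45% − 10.98% = −0.53 percentage points.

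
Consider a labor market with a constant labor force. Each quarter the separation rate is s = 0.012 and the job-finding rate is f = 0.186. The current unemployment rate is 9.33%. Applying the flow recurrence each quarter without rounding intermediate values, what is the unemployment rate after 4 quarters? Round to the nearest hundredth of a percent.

With a fixed labor force, u_{t+1} = u_t + s·(1−u_t) − f·u_t = u_t·(1−s−f) + s.
Here 1−s−f = 0.802 and s = 0.012.
u_1 = 0.093300 × 0.802 + 0.012 = 0.086827.
u_2 = 0.086827 × 0.802 + 0.012 = 0.081635.
u_3 = 0.081635 × 0.802 + 0.012 = 0.077471.
u_4 = 0.077471 × 0.802 + 0.012 = 0.074132.

Unemployment rate after four quarters ≈ 7.41%.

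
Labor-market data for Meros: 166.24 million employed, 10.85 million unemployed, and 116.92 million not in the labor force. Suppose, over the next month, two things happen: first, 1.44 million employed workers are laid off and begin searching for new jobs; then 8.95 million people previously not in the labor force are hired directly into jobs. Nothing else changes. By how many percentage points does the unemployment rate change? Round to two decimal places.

The unemployment rate changes by +0.48 percentage points.

Initially, labor force = 166.24 + 10.85 = 177.09 million, so u = 10.85/177.09 = 6.13%.
After the first change, employed falls and unemployed rises by 1.44; labor force unchanged → E = 164.80, U = 12.29, labor force = 177.09 million.
After the second change, employed and labor force both rise by 8.95; unemployed unchanged → E = 173.75, U = 12.29, labor force = 186.04 million.
New unemployment rate = 12.29 / 186.04 = 6.61%.
Change = 6.61% − 6.13% = +0.48 percentage points.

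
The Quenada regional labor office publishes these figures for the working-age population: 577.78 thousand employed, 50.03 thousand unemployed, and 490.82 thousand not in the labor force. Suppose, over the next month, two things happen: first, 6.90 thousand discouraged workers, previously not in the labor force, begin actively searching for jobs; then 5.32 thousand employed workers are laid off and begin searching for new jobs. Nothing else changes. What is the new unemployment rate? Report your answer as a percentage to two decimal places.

New unemployment rate ≈ 9.81%.

Initially, labor force = 577.78 + 50.03 = 627.81 thousand, so u = 50.03/627.81 = 7.97%.
After the first change, unemployed and labor force both rise by 6.90 → E = 577.78, U = 56.93, labor force = 634.71 thousand.
After the second change, employed falls and unemployed rises by 5.32; labor force unchanged → E = 572.46, U = 62.25, labor force = 634.71 thousand.
New unemployment rate = 62.25 / 634.71 = 9.81%.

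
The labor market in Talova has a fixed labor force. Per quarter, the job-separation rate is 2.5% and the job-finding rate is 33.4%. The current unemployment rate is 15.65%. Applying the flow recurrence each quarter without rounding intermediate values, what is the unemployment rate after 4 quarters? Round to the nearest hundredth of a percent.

Unemployment rate after four quarters ≈ 8.43%.

With a fixed labor force, u_{t+1} = u_t + s·(1−u_t) − f·u_t = u_t·(1−s−f) + s.
Here 1−s−f = 0.641 and s = 0.025.
u_1 = 0.156500 × 0.641 + 0.025 = 0.125316.
u_2 = 0.125316 × 0.641 + 0.025 = 0.105328.
u_3 = 0.105328 × 0.641 + 0.025 = 0.092515.
u_4 = 0.092515 × 0.641 + 0.025 = 0.084302.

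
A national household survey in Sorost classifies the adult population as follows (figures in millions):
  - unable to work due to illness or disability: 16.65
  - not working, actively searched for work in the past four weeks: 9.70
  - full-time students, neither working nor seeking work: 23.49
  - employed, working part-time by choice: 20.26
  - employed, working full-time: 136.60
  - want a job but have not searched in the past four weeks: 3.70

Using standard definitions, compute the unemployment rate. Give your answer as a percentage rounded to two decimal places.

Unemployment rate ≈ 5.82%.

Employed = 20.26 + 136.60 = 156.86 million.
Unemployed = 9.70 million.
Labor force = 156.86 + 9.70 = 166.56 million.
Unemployment rate = 9.70 / 166.56 = 5.82%.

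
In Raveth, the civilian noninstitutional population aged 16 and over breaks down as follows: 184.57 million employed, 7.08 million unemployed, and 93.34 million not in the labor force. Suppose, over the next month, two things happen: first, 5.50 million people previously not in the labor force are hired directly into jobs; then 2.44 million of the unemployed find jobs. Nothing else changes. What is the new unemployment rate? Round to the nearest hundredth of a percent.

New unemployment rate ≈ 2.35%.

Initially, labor force = 184.57 + 7.08 = 191.65 million, so u = 7.08/191.65 = 3.69%.
After the first change, employed and labor force both rise by 5.50; unemployed unchanged → E = 190.07, U = 7.08, labor force = 197.15 million.
After the second change, unemployed falls and employed rises by 2.44; labor force unchanged → E = 192.51, U = 4.64, labor force = 197.15 million.
New unemployment rate = 4.64 / 197.15 = 2.35%.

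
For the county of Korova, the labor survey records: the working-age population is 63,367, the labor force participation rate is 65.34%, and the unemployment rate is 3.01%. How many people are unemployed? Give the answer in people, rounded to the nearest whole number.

About 1,246 are unemployed.

Labor force = 0.6534 × 63,367 = 41,404.
Unemployed = 0.0301 × 41,404 ≈ 1,246.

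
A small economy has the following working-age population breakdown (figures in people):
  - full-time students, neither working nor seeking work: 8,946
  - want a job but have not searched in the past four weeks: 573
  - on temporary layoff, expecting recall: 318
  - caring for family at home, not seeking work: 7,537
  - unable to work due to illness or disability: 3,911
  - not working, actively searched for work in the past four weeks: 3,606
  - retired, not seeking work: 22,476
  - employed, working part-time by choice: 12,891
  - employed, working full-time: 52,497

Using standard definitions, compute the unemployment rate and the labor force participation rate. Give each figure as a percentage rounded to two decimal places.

Employed = 12,891 + 52,497 = 65,388.
Unemployed = 318 + 3,606 = 3,924 (jobless and actively searching, or on temporary layoff).
Labor force = 65,388 + 3,924 = 69,312.
Not in labor force = 8,946 + 573 + 7,537 + 3,911 + 22,476 = 43,443 (those not working and not actively searching are outside the labor force — including those who want a job but have given up searching).
Civilian working-age population = 69,312 + 43,443 = 112,755.
Unemployment rate = 3,924 / 69,312 = 5.66%.
Labor force participation rate = 69,312 / 112,755 = 61.47%.

Unemployment rate ≈ 5.66%; labor force participation rate ≈ 61.47%.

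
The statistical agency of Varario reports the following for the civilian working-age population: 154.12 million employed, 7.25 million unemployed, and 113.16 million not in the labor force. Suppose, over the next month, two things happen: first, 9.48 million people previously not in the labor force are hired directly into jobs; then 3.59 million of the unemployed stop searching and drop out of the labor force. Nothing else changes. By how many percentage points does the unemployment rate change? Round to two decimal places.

The unemployment rate changes by −2.30 percentage points.

Initially, labor force = 154.12 + 7.25 = 161.37 million, so u = 7.25/161.37 = 4.49%.
After the first change, employed and labor force both rise by 9.48; unemployed unchanged → E = 163.60, U = 7.25, labor force = 170.85 million.
After the second change, unemployed and labor force both fall by 3.59 → E = 163.60, U = 3.66, labor force = 167.26 million.
New unemployment rate = 3.66 / 167.26 = 2.19%.
Change = 2.19% − 4.49% = −2.30 percentage points.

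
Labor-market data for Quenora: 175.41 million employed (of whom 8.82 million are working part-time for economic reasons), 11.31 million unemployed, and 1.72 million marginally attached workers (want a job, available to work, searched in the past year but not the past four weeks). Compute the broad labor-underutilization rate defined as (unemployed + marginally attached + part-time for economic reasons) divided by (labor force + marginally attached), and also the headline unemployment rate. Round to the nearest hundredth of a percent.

Labor force = 175.41 + 11.31 = 186.72 million.
Numerator = 11.31 + 1.72 + 8.82 = 21.85 million.
Denominator = 186.72 + 1.72 = 188.44 million.
Broad rate = 21.85 / 188.44 = 11.60%.
Headline unemployment rate = 11.31 / 186.72 = 6.06%.

Broad underutilization rate ≈ 11.60%; headline unemployment rate ≈ 6.06%.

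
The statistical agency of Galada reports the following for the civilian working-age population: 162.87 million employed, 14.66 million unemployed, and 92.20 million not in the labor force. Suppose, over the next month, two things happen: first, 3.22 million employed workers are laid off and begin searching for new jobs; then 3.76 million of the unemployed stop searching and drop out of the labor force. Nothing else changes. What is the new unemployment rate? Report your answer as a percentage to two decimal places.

New unemployment rate ≈ 8.13%.

Initially, labor force = 162.87 + 14.66 = 177.53 million, so u = 14.66/177.53 = 8.26%.
After the first change, employed falls and unemployed rises by 3.22; labor force unchanged → E = 159.65, U = 17.88, labor force = 177.53 million.
After the second change, unemployed and labor force both fall by 3.76 → E = 159.65, U = 14.12, labor force = 173.77 million.
New unemployment rate = 14.12 / 173.77 = 8.13%.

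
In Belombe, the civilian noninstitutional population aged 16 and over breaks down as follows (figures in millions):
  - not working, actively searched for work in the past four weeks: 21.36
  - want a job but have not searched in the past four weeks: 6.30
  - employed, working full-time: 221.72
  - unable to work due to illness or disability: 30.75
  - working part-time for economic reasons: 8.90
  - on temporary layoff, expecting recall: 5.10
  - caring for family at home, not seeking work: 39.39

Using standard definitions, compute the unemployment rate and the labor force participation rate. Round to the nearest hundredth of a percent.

Employed = 221.72 + 8.90 = 230.62 million (anyone who worked, including part-time for economic reasons, counts as employed).
Unemployed = 21.36 + 5.10 = 26.46 million (jobless and actively searching, or on temporary layoff).
Labor force = 230.62 + 26.46 = 257.08 million.
Not in labor force = 6.30 + 30.75 + 39.39 = 76.44 million (those not working and not actively searching are outside the labor force — including those who want a job but have given up searching).
Civilian working-age population = 257.08 + 76.44 = 333.52 million.
Unemployment rate = 26.46 / 257.08 = 10.29%.
Labor force participation rate = 257.08 / 333.52 = 77.08%.

Unemployment rate ≈ 10.29%; labor force participation rate ≈ 77.08%.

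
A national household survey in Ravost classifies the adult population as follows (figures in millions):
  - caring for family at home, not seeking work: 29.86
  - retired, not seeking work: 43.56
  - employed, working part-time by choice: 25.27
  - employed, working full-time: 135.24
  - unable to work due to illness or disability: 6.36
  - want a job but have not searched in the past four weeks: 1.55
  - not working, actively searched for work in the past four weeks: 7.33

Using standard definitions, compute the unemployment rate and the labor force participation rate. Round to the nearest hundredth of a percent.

Unemployment rate ≈ 4.37%; labor force participation rate ≈ 67.36%.

Employed = 25.27 + 135.24 = 160.51 million.
Unemployed = 7.33 million.
Labor force = 160.51 + 7.33 = 167.84 million.
Not in labor force = 29.86 + 43.56 + 6.36 + 1.55 = 81.33 million (those not working and not actively searching are outside the labor force — including those who want a job but have given up searching).
Civilian working-age population = 167.84 + 81.33 = 249.17 million.
Unemployment rate = 7.33 / 167.84 = 4.37%.
Labor force participation rate = 167.84 / 249.17 = 67.36%.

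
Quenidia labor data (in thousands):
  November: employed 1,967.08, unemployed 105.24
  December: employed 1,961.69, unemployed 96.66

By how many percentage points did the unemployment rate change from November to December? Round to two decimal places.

November: labor force = 1,967.08 + 105.24 = 2,072.32; u = 105.24/2,072.32 = 5.08%.
December: labor force = 1,961.69 + 96.66 = 2,058.35; u = 96.66/2,058.35 = 4.70%.
Change = 4.70% − 5.08% = −0.38 pp.

The unemployment rate changed by −0.38 percentage points.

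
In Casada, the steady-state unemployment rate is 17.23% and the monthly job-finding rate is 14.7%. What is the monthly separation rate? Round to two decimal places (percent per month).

Separation rate ≈ 3.06% per month.

From u* = s/(s+f): s = u·f/(1−u).
s = 0.1723 × 14.7 / (1 − 0.1723) = 2.5328 / 0.8277 ≈ 3.06% per month.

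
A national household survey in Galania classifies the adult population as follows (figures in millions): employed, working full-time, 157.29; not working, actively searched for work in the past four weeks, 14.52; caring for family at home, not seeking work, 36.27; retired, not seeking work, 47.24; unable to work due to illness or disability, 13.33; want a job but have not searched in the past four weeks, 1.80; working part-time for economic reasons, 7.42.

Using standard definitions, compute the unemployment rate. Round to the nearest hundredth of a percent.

Employed = 157.29 + 7.42 = 164.71 million (anyone who worked, including part-time for economic reasons, counts as employed).
Unemployed = 14.52 million.
Labor force = 164.71 + 14.52 = 179.23 million.
Unemployment rate = 14.52 / 179.23 = 8.10%.

Unemployment rate ≈ 8.10%.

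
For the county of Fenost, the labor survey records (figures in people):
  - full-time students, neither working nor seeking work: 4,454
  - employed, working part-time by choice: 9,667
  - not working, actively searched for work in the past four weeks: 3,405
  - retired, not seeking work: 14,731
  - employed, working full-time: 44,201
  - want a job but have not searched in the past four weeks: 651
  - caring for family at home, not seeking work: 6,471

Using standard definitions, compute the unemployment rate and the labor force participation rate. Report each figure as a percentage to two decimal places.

Employed = 9,667 + 44,201 = 53,868.
Unemployed = 3,405.
Labor force = 53,868 + 3,405 = 57,273.
Not in labor force = 4,454 + 14,731 + 651 + 6,471 = 26,307 (those not working and not actively searching are outside the labor force — including those who want a job but have given up searching).
Civilian working-age population = 57,273 + 26,307 = 83,580.
Unemployment rate = 3,405 / 57,273 = 5.95%.
Labor force participation rate = 57,273 / 83,580 = 68.52%.

Unemployment rate ≈ 5.95%; labor force participation rate ≈ 68.52%.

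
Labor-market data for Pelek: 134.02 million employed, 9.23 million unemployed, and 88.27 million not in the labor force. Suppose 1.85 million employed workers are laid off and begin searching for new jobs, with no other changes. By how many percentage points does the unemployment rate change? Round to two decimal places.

The unemployment rate changes by +1.29 percentage points.

Initially, labor force = 134.02 + 9.23 = 143.25 million, so u = 9.23/143.25 = 6.44%.
After the change, employed falls and unemployed rises by 1.85; labor force unchanged → E = 132.17, U = 11.08, labor force = 143.25 million.
New unemployment rate = 11.08 / 143.25 = 7.73%.
Change = 7.73% − 6.44% = +1.29 percentage points.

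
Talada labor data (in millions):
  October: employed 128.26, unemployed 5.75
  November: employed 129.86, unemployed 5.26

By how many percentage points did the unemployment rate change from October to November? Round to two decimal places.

October: labor force = 128.26 + 5.75 = 134.01; u = 5.75/134.01 = 4.29%.
November: labor force = 129.86 + 5.26 = 135.12; u = 5.26/135.12 = 3.89%.
Change = 3.89% − 4.29% = −0.40 pp.

The unemployment rate changed by −0.40 percentage points.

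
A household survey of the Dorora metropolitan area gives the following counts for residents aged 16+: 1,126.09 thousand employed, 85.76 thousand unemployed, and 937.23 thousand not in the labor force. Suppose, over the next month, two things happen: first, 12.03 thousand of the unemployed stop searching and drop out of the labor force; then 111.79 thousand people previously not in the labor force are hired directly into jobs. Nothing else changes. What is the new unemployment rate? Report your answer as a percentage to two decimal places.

New unemployment rate ≈ 5.62%.

Initially, labor force = 1,126.09 + 85.76 = 1,211.85 thousand, so u = 85.76/1,211.85 = 7.08%.
After the first change, unemployed and labor force both fall by 12.03 → E = 1,126.09, U = 73.73, labor force = 1,199.82 thousand.
After the second change, employed and labor force both rise by 111.79; unemployed unchanged → E = 1,237.88, U = 73.73, labor force = 1,311.61 thousand.
New unemployment rate = 73.73 / 1,311.61 = 5.62%.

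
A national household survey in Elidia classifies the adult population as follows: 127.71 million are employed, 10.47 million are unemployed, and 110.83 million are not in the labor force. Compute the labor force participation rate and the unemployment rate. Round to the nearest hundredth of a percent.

Labor force participation rate ≈ 55.49%; unemployment rate ≈ 7.58%.

Labor force = employed + unemployed = 127.71 + 10.47 = 138.18 million.
Working-age population = 138.18 + 110.83 = 249.01 million.
Unemployment rate = 10.47 / 138.18 = 7.58%.
Labor force participation rate = 138.18 / 249.01 = 55.49%.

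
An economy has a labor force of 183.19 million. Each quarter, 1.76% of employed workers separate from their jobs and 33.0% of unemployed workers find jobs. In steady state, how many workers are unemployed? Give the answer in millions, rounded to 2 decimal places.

Steady-state unemployment rate u* = s/(s+f) = 1.76/(1.76+33.0) = 0.050633.
Unemployed = u* × labor force = 0.050633 × 183.19 ≈ 9.28 million.

About 9.28 million are unemployed in steady state.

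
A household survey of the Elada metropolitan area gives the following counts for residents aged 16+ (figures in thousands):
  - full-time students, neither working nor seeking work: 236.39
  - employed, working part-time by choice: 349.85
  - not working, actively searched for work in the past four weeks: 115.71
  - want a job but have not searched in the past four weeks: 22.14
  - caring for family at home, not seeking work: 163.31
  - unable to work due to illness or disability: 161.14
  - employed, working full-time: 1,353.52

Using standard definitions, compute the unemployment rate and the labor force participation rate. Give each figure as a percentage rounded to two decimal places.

Employed = 349.85 + 1,353.52 = 1,703.37 thousand.
Unemployed = 115.71 thousand.
Labor force = 1,703.37 + 115.71 = 1,819.08 thousand.
Not in labor force = 236.39 + 22.14 + 163.31 + 161.14 = 582.98 thousand (those not working and not actively searching are outside the labor force — including those who want a job but have given up searching).
Civilian working-age population = 1,819.08 + 582.98 = 2,402.06 thousand.
Unemployment rate = 115.71 / 1,819.08 = 6.36%.
Labor force participation rate = 1,819.08 / 2,402.06 = 75.73%.

Unemployment rate ≈ 6.36%; labor force participation rate ≈ 75.73%.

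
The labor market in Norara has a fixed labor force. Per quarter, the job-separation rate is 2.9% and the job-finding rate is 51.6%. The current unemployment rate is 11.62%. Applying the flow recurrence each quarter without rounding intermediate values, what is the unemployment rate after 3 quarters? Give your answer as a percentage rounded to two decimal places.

Unemployment rate after three quarters ≈ 5.91%.

With a fixed labor force, u_{t+1} = u_t + s·(1−u_t) − f·u_t = u_t·(1−s−f) + s.
Here 1−s−f = 0.455 and s = 0.029.
u_1 = 0.116200 × 0.455 + 0.029 = 0.081871.
u_2 = 0.081871 × 0.455 + 0.029 = 0.066251.
u_3 = 0.066251 × 0.455 + 0.029 = 0.059144.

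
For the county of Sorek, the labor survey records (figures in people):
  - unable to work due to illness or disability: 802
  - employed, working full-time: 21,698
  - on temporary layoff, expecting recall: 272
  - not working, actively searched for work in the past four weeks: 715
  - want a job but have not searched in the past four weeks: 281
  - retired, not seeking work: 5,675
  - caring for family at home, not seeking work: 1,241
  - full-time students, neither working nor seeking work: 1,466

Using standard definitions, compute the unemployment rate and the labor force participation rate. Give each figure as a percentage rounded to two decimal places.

Unemployment rate ≈ 4.35%; labor force participation rate ≈ 70.56%.

Employed = 21,698.
Unemployed = 272 + 715 = 987 (jobless and actively searching, or on temporary layoff).
Labor force = 21,698 + 987 = 22,685.
Not in labor force = 802 + 281 + 5,675 + 1,241 + 1,466 = 9,465 (those not working and not actively searching are outside the labor force — including those who want a job but have given up searching).
Civilian working-age population = 22,685 + 9,465 = 32,150.
Unemployment rate = 987 / 22,685 = 4.35%.
Labor force participation rate = 22,685 / 32,150 = 70.56%.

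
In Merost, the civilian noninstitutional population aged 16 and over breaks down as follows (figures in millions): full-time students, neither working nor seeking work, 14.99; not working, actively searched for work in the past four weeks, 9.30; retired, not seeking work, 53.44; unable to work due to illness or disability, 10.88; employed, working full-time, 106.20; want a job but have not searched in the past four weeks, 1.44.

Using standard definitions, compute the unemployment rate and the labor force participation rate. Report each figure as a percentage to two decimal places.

Employed = 106.20 million.
Unemployed = 9.30 million.
Labor force = 106.20 + 9.30 = 115.50 million.
Not in labor force = 14.99 + 53.44 + 10.88 + 1.44 = 80.75 million (those not working and not actively searching are outside the labor force — including those who want a job but have given up searching).
Civilian working-age population = 115.50 + 80.75 = 196.25 million.
Unemployment rate = 9.30 / 115.50 = 8.05%.
Labor force participation rate = 115.50 / 196.25 = 58.85%.

Unemployment rate ≈ 8.05%; labor force participation rate ≈ 58.85%.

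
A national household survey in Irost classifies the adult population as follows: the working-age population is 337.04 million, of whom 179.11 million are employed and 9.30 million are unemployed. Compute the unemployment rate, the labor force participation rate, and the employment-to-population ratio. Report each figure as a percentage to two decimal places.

Labor force = employed + unemployed = 179.11 + 9.30 = 188.41 million.
Unemployment rate = 9.30 / 188.41 = 4.94%.
Labor force participation rate = 188.41 / 337.04 = 55.90%.
Employment-population ratio = 179.11 / 337.04 = 53.14%.

Unemployment rate ≈ 4.94%; labor force participation rate ≈ 55.90%; employment-population ratio ≈ 53.14%.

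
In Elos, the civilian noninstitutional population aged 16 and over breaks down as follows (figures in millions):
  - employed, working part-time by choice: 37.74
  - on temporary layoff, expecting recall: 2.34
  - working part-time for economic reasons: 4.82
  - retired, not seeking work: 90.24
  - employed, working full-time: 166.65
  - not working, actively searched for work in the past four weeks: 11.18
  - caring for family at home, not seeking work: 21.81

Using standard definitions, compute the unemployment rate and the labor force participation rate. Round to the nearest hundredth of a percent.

Unemployment rate ≈ 6.07%; labor force participation rate ≈ 66.53%.

Employed = 37.74 + 4.82 + 166.65 = 209.21 million (anyone who worked, including part-time for economic reasons, counts as employed).
Unemployed = 2.34 + 11.18 = 13.52 million (jobless and actively searching, or on temporary layoff).
Labor force = 209.21 + 13.52 = 222.73 million.
Not in labor force = 90.24 + 21.81 = 112.05 million (those not working and not actively searching are outside the labor force).
Civilian working-age population = 222.73 + 112.05 = 334.78 million.
Unemployment rate = 13.52 / 222.73 = 6.07%.
Labor force participation rate = 222.73 / 334.78 = 66.53%.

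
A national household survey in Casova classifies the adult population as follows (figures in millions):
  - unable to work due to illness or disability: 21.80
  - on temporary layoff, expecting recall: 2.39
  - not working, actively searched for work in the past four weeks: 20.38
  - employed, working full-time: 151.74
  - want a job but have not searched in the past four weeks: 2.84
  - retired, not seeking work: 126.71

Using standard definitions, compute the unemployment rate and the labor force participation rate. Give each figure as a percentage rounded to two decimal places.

Employed = 151.74 million.
Unemployed = 2.39 + 20.38 = 22.77 million (jobless and actively searching, or on temporary layoff).
Labor force = 151.74 + 22.77 = 174.51 million.
Not in labor force = 21.80 + 2.84 + 126.71 = 151.35 million (those not working and not actively searching are outside the labor force — including those who want a job but have given up searching).
Civilian working-age population = 174.51 + 151.35 = 325.86 million.
Unemployment rate = 22.77 / 174.51 = 13.05%.
Labor force participation rate = 174.51 / 325.86 = 53.55%.

Unemployment rate ≈ 13.05%; labor force participation rate ≈ 53.55%.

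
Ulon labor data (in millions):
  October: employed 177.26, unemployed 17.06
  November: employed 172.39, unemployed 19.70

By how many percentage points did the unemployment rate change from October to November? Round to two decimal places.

The unemployment rate changed by +1.48 percentage points.

October: labor force = 177.26 + 17.06 = 194.32; u = 17.06/194.32 = 8.78%.
November: labor force = 172.39 + 19.70 = 192.09; u = 19.70/192.09 = 10.26%.
Change = 10.26% − 8.78% = +1.48 pp.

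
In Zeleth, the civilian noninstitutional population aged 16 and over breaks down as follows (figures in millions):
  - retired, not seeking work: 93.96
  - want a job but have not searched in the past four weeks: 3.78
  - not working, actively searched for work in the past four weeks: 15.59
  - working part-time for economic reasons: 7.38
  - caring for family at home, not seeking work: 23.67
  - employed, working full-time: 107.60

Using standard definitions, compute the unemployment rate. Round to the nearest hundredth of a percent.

Employed = 7.38 + 107.60 = 114.98 million (anyone who worked, including part-time for economic reasons, counts as employed).
Unemployed = 15.59 million.
Labor force = 114.98 + 15.59 = 130.57 million.
Unemployment rate = 15.59 / 130.57 = 11.94%.

Unemployment rate ≈ 11.94%.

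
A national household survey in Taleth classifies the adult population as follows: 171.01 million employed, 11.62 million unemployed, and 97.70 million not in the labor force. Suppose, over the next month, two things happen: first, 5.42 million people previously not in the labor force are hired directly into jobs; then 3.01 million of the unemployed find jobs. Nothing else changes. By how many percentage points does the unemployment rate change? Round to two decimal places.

Initially, labor force = 171.01 + 11.62 = 182.63 million, so u = 11.62/182.63 = 6.36%.
After the first change, employed and labor force both rise by 5.42; unemployed unchanged → E = 176.43, U = 11.62, labor force = 188.05 million.
After the second change, unemployed falls and employed rises by 3.01; labor force unchanged → E = 179.44, U = 8.61, labor force = 188.05 million.
New unemployment rate = 8.61 / 188.05 = 4.58%.
Change = 4.58% − 6.36% = −1.78 percentage points.

The unemployment rate changes by −1.78 percentage points.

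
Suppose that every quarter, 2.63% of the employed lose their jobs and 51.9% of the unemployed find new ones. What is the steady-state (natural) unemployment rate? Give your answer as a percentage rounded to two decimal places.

Steady-state unemployment rate ≈ 4.82%.

At steady state the flows balance: s·E = f·U, so U/(E+U) = s/(s+f).
u* = 2.63 / (2.63 + 51.9) = 2.63 / 54.53 = 4.82%.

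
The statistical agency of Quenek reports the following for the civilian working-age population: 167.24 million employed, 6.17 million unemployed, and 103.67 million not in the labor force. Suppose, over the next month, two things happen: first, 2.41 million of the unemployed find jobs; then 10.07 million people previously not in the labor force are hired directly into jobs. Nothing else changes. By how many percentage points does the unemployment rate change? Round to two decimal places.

The unemployment rate changes by −1.51 percentage points.

Initially, labor force = 167.24 + 6.17 = 173.41 million, so u = 6.17/173.41 = 3.56%.
After the first change, unemployed falls and employed rises by 2.41; labor force unchanged → E = 169.65, U = 3.76, labor force = 173.41 million.
After the second change, employed and labor force both rise by 10.07; unemployed unchanged → E = 179.72, U = 3.76, labor force = 183.48 million.
New unemployment rate = 3.76 / 183.48 = 2.05%.
Change = 2.05% − 3.56% = −1.51 percentage points.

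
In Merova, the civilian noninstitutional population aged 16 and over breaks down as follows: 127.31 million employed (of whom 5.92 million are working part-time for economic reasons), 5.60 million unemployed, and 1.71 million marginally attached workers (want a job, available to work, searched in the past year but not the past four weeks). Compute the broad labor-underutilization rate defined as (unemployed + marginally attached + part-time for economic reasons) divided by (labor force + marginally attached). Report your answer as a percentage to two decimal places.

Labor force = 127.31 + 5.60 = 132.91 million.
Numerator = 5.60 + 1.71 + 5.92 = 13.23 million.
Denominator = 132.91 + 1.71 = 134.62 million.
Broad rate = 13.23 / 134.62 = 9.83%.

Broad underutilization rate ≈ 9.83%.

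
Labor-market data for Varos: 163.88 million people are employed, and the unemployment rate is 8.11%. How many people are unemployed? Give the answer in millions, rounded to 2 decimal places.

Let U be the number unemployed. The labor force is E + U, and U/(E+U) = 0.0811.
So U = 0.0811 × 163.88 / (1 − 0.0811) = 13.2907 / 0.9189 ≈ 14.46 million.

About 14.46 million are unemployed.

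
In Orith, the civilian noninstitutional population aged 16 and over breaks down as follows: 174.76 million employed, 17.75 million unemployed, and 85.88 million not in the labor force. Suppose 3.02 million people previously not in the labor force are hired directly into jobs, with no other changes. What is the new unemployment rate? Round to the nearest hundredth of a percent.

Initially, labor force = 174.76 + 17.75 = 192.51 million, so u = 17.75/192.51 = 9.22%.
After the change, employed and labor force both rise by 3.02; unemployed unchanged → E = 177.78, U = 17.75, labor force = 195.53 million.
New unemployment rate = 17.75 / 195.53 = 9.08%.

New unemployment rate ≈ 9.08%.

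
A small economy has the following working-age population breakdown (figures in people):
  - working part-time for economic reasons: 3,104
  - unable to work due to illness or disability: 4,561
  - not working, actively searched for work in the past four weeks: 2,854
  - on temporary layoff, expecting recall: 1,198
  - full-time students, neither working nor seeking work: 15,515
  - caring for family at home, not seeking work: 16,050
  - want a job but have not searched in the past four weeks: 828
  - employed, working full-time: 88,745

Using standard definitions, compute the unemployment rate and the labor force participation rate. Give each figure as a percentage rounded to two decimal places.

Unemployment rate ≈ 4.23%; labor force participation rate ≈ 72.18%.

Employed = 3,104 + 88,745 = 91,849 (anyone who worked, including part-time for economic reasons, counts as employed).
Unemployed = 2,854 + 1,198 = 4,052 (jobless and actively searching, or on temporary layoff).
Labor force = 91,849 + 4,052 = 95,901.
Not in labor force = 4,561 + 15,515 + 16,050 + 828 = 36,954 (those not working and not actively searching are outside the labor force — including those who want a job but have given up searching).
Civilian working-age population = 95,901 + 36,954 = 132,855.
Unemployment rate = 4,052 / 95,901 = 4.23%.
Labor force participation rate = 95,901 / 132,855 = 72.18%.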